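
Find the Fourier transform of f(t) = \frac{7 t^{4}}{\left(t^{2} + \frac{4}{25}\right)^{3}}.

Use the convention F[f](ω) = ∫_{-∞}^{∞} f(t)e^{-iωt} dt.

F(ω) = \frac{7 \pi \left(4 \omega^{2} - 50 \left|{\omega}\right| + 75\right) e^{- \frac{2 \left|{\omega}\right|}{5}}}{80}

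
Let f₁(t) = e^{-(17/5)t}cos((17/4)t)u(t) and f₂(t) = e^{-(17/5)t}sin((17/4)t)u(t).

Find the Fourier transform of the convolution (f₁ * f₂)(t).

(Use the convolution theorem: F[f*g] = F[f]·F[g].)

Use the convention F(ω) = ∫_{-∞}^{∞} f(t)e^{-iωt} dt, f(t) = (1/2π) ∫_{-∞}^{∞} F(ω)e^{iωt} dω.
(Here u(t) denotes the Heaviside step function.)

F[f₁*f₂](ω) = \frac{136000 \left(5 i \omega + 17\right)}{\left(16 \left(5 i \omega + 17\right)^{2} + 7225\right)^{2}}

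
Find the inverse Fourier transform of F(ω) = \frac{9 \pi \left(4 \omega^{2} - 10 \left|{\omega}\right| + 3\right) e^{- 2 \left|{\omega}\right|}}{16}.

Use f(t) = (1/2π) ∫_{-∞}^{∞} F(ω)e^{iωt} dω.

f(t) = \frac{9 t^{4}}{\left(t^{2} + 4\right)^{3}}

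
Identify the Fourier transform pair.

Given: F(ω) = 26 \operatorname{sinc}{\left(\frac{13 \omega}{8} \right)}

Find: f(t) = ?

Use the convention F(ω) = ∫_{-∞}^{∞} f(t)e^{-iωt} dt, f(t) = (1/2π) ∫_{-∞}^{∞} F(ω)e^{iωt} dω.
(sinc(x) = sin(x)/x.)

f(t) = 8 \left(\begin{cases} 1 & \text{for}\: \left|{t}\right| < \frac{13}{8} \\0 & \text{otherwise} \end{cases}\right)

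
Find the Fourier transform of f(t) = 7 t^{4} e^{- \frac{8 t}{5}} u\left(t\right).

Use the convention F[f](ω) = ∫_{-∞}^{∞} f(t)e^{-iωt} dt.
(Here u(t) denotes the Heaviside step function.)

F(ω) = \frac{525000}{\left(5 i \omega + 8\right)^{5}}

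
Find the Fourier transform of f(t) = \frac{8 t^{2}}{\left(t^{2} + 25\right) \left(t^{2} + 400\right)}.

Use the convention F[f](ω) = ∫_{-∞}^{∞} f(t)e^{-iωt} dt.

F(ω) = \frac{8 \pi \left(4 - e^{15 \left|{\omega}\right|}\right) e^{- 20 \left|{\omega}\right|}}{75}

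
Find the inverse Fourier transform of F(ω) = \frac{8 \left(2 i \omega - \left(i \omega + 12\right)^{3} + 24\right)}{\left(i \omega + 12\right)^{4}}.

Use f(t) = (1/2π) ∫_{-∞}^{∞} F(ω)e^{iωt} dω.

f(t) = 8 \left(t^{2} - 1\right) e^{- 12 t} u\left(t\right)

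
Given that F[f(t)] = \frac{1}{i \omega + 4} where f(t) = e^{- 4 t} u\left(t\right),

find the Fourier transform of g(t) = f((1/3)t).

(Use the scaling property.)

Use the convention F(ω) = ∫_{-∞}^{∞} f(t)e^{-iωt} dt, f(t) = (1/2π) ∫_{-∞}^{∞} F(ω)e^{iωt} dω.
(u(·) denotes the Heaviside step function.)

F[g](ω) = \frac{3}{3 i \omega + 4}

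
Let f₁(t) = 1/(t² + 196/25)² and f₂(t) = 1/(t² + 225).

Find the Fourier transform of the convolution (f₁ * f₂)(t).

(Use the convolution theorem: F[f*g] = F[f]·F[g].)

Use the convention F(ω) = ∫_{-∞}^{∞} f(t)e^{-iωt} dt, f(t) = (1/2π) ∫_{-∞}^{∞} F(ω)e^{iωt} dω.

F[f₁*f₂](ω) = \frac{5 \pi^{2} \left(14 \left|{\omega}\right| + 5\right) e^{- \frac{89 \left|{\omega}\right|}{5}}}{16464}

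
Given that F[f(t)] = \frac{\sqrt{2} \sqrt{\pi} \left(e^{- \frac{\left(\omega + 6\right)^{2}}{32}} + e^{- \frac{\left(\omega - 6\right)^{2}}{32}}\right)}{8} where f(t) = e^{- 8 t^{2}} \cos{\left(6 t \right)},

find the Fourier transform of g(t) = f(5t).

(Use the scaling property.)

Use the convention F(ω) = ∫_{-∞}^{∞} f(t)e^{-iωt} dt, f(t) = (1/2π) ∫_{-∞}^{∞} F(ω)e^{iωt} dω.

F[g](ω) = \frac{\sqrt{2} \sqrt{\pi} \left(e^{\frac{3 \omega}{20}} + 1\right) e^{- \frac{\omega^{2}}{800} - \frac{3 \omega}{40} - \frac{9}{8}}}{40}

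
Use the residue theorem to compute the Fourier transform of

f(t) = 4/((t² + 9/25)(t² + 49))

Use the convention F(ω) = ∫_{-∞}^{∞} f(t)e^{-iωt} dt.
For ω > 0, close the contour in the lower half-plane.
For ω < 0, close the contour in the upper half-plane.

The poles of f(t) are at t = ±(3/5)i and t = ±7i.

Let g(z) = f(z)e^{-iωz}; for large |z| the factor e^{-iωz} decays in the lower half-plane when ω > 0 and in the upper half-plane when ω < 0.

Case ω > 0 (lower half-plane, clockwise contour ⇒ F(ω) = -2πi·ΣRes):
  Res_{z = - \frac{3 i}{5}} g(z) = \frac{125 i e^{- \frac{3 \omega}{5}}}{1824}
  Res_{z = - 7 i} g(z) = - \frac{25 i e^{- 7 \omega}}{4256}
  F(ω) = -2πi·ΣRes = - \frac{25 \pi e^{- 7 \omega}}{2128} + \frac{125 \pi e^{- \frac{3 \omega}{5}}}{912}

Case ω < 0 (upper half-plane, counterclockwise contour ⇒ F(ω) = +2πi·ΣRes):
  Res_{z = \frac{3 i}{5}} g(z) = - \frac{125 i e^{\frac{3 \omega}{5}}}{1824}
  Res_{z = 7 i} g(z) = \frac{25 i e^{7 \omega}}{4256}
  F(ω) = 2πi·ΣRes = \frac{25 \pi \left(35 e^{\frac{3 \omega}{5}} - 3 e^{7 \omega}\right)}{6384}

Both cases combine into a single formula in |ω|:

F(ω) = - \frac{25 \pi e^{- 7 \left|{\omega}\right|}}{2128} + \frac{125 \pi e^{- \frac{3 \left|{\omega}\right|}{5}}}{912}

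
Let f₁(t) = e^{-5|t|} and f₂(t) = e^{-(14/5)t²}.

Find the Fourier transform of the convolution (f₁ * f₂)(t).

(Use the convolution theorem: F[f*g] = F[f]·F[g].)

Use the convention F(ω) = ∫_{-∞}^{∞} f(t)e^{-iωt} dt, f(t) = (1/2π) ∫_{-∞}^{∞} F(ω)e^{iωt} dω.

F[f₁*f₂](ω) = \frac{5 \sqrt{70} \sqrt{\pi} e^{- \frac{5 \omega^{2}}{56}}}{7 \left(\omega^{2} + 25\right)}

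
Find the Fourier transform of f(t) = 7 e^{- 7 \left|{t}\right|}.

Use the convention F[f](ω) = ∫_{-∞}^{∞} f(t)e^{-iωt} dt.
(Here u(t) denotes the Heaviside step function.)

F(ω) = \frac{98}{\omega^{2} + 49}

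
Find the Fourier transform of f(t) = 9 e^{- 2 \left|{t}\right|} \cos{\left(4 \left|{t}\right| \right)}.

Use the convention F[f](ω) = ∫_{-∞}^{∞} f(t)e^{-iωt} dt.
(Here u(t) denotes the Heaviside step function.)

F(ω) = \frac{36 \left(\omega^{2} + 20\right)}{\omega^{4} - 24 \omega^{2} + 400}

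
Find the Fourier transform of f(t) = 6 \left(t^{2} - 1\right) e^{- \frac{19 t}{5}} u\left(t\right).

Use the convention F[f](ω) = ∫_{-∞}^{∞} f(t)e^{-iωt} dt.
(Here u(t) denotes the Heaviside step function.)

F(ω) = \frac{30 \left(250 i \omega - \left(5 i \omega + 19\right)^{3} + 950\right)}{\left(5 i \omega + 19\right)^{4}}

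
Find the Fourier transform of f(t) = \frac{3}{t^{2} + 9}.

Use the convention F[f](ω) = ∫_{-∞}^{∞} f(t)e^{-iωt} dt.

F(ω) = \pi e^{- 3 \left|{\omega}\right|}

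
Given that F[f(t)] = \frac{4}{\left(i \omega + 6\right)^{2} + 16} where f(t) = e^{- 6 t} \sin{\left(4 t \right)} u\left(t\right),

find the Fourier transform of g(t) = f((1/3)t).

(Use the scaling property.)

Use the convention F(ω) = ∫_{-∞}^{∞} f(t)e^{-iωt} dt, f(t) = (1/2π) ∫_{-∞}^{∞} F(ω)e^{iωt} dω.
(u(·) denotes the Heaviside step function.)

F[g](ω) = \frac{12}{9 \left(i \omega + 2\right)^{2} + 16}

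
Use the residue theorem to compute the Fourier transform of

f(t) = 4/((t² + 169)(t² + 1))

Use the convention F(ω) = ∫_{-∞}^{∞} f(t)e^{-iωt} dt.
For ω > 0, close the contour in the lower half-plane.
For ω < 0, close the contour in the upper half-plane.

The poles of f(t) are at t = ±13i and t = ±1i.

Let g(z) = f(z)e^{-iωz}; for large |z| the factor e^{-iωz} decays in the lower half-plane when ω > 0 and in the upper half-plane when ω < 0.

Case ω > 0 (lower half-plane, clockwise contour ⇒ F(ω) = -2πi·ΣRes):
  Res_{z = - 13 i} g(z) = - \frac{i e^{- 13 \omega}}{1092}
  Res_{z = - i} g(z) = \frac{i e^{- \omega}}{84}
  F(ω) = -2πi·ΣRes = \frac{\pi e^{- \omega}}{42} - \frac{\pi e^{- 13 \omega}}{546}

Case ω < 0 (upper half-plane, counterclockwise contour ⇒ F(ω) = +2πi·ΣRes):
  Res_{z = 13 i} g(z) = \frac{i e^{13 \omega}}{1092}
  Res_{z = i} g(z) = - \frac{i e^{\omega}}{84}
  F(ω) = 2πi·ΣRes = \frac{\pi \left(13 - e^{12 \omega}\right) e^{\omega}}{546}

Both cases combine into a single formula in |ω|:

F(ω) = \frac{\pi e^{- \left|{\omega}\right|}}{42} - \frac{\pi e^{- 13 \left|{\omega}\right|}}{546}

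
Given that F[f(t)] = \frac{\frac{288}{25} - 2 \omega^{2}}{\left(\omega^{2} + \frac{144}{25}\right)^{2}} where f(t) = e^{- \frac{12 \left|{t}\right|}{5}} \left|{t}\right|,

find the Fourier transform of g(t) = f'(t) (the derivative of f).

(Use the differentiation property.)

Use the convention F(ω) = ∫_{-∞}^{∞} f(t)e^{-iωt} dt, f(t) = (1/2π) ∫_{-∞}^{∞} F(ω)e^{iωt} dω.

F[g](ω) = - \frac{50 i \omega \left(25 \omega^{2} - 144\right)}{\left(25 \omega^{2} + 144\right)^{2}}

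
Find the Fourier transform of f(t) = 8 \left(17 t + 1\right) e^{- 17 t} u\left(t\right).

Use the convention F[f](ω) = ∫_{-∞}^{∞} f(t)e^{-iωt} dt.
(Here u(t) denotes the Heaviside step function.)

F(ω) = \frac{8 \left(- i \omega - 34\right)}{\omega^{2} - 34 i \omega - 289}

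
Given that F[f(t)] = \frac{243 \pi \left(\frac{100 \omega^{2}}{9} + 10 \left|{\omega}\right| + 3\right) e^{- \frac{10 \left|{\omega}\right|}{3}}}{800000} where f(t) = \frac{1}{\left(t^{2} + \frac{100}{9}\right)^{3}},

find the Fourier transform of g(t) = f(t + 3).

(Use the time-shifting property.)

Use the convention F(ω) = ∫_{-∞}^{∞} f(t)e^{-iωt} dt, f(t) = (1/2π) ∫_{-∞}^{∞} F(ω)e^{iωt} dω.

F[g](ω) = \frac{27 \pi \left(100 \omega^{2} + 90 \left|{\omega}\right| + 27\right) e^{3 i \omega - \frac{10 \left|{\omega}\right|}{3}}}{800000}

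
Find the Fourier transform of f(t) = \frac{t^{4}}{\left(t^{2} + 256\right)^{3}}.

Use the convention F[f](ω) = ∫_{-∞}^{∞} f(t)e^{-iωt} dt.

F(ω) = \frac{\pi \left(256 \omega^{2} - 80 \left|{\omega}\right| + 3\right) e^{- 16 \left|{\omega}\right|}}{128}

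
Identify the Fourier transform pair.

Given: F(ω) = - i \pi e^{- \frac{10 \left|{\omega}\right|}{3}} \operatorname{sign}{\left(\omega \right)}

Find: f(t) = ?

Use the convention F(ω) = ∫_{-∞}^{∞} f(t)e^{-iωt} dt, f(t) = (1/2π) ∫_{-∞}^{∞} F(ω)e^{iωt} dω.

f(t) = \frac{t}{t^{2} + \frac{100}{9}}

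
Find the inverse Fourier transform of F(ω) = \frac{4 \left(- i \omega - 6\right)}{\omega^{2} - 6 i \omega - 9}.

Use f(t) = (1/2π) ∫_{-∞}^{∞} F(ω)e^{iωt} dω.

f(t) = 4 \left(3 t + 1\right) e^{- 3 t} u\left(t\right)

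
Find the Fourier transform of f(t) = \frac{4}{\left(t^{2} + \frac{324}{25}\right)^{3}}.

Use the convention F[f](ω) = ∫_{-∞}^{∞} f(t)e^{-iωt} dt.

F(ω) = \frac{125 \pi \left(108 \omega^{2} + 90 \left|{\omega}\right| + 25\right) e^{- \frac{18 \left|{\omega}\right|}{5}}}{1259712}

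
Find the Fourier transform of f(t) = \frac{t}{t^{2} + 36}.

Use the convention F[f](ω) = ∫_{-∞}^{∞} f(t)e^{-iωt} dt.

F(ω) = - i \pi e^{- 6 \left|{\omega}\right|} \operatorname{sign}{\left(\omega \right)}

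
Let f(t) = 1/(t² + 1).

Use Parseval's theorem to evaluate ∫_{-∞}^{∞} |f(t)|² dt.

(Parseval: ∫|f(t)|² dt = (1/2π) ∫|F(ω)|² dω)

∫|f(t)|² dt = \frac{\pi}{2}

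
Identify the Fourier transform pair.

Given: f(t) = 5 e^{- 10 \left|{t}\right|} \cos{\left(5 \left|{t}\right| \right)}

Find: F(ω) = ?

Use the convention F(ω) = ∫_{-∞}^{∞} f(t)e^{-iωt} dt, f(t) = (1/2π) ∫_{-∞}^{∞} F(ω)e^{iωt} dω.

F(ω) = \frac{100 \left(\omega^{2} + 125\right)}{\omega^{4} + 150 \omega^{2} + 15625}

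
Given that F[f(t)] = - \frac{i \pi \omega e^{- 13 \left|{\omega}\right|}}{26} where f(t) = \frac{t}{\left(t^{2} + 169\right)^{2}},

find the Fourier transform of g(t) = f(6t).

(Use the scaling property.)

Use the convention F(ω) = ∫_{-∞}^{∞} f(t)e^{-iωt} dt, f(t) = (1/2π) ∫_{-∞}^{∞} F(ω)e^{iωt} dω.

F[g](ω) = - \frac{i \pi \omega e^{- \frac{13 \left|{\omega}\right|}{6}}}{936}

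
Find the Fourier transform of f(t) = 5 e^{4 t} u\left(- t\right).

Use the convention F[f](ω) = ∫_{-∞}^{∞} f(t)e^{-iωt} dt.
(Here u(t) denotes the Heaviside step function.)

F(ω) = - \frac{5}{i \omega - 4}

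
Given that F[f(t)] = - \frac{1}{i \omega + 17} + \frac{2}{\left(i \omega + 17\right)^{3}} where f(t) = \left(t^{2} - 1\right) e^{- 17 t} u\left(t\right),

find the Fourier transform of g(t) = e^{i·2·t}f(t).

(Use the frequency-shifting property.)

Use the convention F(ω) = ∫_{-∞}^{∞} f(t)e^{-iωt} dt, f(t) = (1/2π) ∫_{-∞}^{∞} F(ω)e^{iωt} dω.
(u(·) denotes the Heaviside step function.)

F[g](ω) = \frac{2 i \left(\omega - 2\right) - \left(i \left(\omega - 2\right) + 17\right)^{3} + 34}{\left(i \left(\omega - 2\right) + 17\right)^{4}}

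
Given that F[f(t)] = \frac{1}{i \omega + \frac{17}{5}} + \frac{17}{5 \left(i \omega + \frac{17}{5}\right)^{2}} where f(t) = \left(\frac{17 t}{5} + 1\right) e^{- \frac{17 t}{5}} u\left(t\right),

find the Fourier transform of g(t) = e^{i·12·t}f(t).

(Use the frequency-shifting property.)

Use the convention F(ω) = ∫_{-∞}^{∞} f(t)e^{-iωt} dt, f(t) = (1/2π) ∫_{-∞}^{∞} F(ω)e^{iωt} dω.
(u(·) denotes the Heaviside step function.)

F[g](ω) = \frac{- 25 i \omega - 170 + 300 i}{25 \omega^{2} + \omega \left(-600 - 170 i\right) + 3311 + 2040 i}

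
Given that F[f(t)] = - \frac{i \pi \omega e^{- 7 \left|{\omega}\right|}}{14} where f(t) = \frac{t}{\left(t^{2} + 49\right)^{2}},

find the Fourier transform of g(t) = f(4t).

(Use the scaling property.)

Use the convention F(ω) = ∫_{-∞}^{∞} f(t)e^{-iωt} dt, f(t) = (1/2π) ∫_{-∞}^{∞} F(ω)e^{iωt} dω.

F[g](ω) = - \frac{i \pi \omega e^{- \frac{7 \left|{\omega}\right|}{4}}}{224}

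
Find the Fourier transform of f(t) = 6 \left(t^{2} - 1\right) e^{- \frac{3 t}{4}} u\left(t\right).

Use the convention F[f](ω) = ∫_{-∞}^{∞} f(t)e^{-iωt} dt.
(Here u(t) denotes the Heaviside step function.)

F(ω) = \frac{24 \left(128 i \omega - \left(4 i \omega + 3\right)^{3} + 96\right)}{\left(4 i \omega + 3\right)^{4}}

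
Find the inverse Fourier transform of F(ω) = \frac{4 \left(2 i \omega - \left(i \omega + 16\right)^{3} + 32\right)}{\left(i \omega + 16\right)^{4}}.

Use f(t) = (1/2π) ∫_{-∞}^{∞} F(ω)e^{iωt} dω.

f(t) = 4 \left(t^{2} - 1\right) e^{- 16 t} u\left(t\right)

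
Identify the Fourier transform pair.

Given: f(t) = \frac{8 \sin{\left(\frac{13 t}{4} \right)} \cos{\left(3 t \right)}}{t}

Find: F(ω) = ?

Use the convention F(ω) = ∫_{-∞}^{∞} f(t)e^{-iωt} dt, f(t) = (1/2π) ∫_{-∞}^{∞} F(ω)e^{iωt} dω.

F(ω) = \begin{cases} 8 \pi & \text{for}\: \omega > - \frac{1}{4} \wedge \omega < \frac{1}{4} \\4 \pi & \text{for}\: \omega > - \frac{25}{4} \wedge \omega < \frac{25}{4} \\0 & \text{otherwise} \end{cases}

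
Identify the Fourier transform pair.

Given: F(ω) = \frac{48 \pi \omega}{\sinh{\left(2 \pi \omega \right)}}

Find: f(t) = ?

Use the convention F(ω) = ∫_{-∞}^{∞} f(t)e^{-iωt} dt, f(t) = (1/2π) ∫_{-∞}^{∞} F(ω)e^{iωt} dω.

f(t) = \frac{3}{\cosh^{2}{\left(\frac{t}{4} \right)}}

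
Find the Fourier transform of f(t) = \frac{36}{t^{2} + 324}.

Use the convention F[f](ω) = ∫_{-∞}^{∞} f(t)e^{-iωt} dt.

F(ω) = 2 \pi e^{- 18 \left|{\omega}\right|}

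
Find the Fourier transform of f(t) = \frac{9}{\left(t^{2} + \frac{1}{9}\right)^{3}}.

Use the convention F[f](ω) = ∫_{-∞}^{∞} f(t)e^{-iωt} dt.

F(ω) = \frac{243 \pi \left(\omega^{2} + 9 \left|{\omega}\right| + 27\right) e^{- \frac{\left|{\omega}\right|}{3}}}{8}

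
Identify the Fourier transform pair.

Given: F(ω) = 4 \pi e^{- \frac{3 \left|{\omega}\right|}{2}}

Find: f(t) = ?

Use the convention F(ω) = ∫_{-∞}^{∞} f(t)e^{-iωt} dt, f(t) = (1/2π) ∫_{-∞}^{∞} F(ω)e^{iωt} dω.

f(t) = \frac{6}{t^{2} + \frac{9}{4}}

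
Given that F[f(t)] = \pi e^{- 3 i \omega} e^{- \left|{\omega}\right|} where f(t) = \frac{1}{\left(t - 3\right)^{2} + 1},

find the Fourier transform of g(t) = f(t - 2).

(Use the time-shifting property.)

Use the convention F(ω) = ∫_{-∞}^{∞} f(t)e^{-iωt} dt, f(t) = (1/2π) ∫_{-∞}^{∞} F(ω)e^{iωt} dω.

F[g](ω) = \pi e^{- 5 i \omega - \left|{\omega}\right|}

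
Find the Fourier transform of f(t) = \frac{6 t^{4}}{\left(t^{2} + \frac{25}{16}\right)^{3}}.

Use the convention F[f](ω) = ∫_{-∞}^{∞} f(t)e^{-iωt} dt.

F(ω) = \frac{3 \pi \left(25 \omega^{2} - 100 \left|{\omega}\right| + 48\right) e^{- \frac{5 \left|{\omega}\right|}{4}}}{80}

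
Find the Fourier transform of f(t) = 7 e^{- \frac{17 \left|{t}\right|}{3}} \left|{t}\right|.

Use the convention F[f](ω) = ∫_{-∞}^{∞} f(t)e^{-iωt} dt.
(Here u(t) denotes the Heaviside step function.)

F(ω) = \frac{126 \left(289 - 9 \omega^{2}\right)}{\left(9 \omega^{2} + 289\right)^{2}}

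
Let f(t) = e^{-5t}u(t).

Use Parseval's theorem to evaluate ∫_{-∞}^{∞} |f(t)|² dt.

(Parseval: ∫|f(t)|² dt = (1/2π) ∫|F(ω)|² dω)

∫|f(t)|² dt = \frac{1}{10}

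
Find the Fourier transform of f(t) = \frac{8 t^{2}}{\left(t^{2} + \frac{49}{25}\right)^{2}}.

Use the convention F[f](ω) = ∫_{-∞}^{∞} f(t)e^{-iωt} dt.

F(ω) = \frac{4 \pi \left(5 - 7 \left|{\omega}\right|\right) e^{- \frac{7 \left|{\omega}\right|}{5}}}{7}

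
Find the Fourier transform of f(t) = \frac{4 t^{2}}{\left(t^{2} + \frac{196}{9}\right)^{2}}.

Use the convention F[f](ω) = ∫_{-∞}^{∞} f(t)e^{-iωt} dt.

F(ω) = \frac{\pi \left(3 - 14 \left|{\omega}\right|\right) e^{- \frac{14 \left|{\omega}\right|}{3}}}{7}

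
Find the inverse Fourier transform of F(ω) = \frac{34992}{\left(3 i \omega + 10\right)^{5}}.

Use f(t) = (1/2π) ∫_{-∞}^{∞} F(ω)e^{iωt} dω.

f(t) = 6 t^{4} e^{- \frac{10 t}{3}} u\left(t\right)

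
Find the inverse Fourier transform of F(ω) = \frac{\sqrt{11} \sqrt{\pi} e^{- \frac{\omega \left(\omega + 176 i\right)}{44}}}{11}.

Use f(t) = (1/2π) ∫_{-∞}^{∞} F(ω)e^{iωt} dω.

f(t) = e^{- 11 \left(t - 4\right)^{2}}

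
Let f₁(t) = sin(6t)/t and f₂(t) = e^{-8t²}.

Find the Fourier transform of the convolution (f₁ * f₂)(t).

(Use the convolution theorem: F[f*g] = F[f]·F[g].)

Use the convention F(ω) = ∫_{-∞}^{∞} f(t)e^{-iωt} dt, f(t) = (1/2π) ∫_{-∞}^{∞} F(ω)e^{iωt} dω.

F[f₁*f₂](ω) = \begin{cases} \frac{\sqrt{2} \pi^{\frac{3}{2}} e^{- \frac{\omega^{2}}{32}}}{4} & \text{for}\: \omega > -6 \wedge \omega < 6 \\0 & \text{otherwise} \end{cases}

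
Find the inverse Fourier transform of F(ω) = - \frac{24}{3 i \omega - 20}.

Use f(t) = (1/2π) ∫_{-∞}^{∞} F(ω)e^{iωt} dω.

f(t) = 8 e^{\frac{20 t}{3}} u\left(- t\right)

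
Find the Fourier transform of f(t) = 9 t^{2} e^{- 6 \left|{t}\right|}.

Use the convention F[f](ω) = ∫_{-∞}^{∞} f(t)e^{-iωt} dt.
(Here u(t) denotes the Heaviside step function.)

F(ω) = \frac{648 \left(12 - \omega^{2}\right)}{\left(\omega^{2} + 36\right)^{3}}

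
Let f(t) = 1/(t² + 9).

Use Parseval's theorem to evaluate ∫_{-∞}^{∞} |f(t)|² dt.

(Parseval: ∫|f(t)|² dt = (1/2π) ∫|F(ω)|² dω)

∫|f(t)|² dt = \frac{\pi}{54}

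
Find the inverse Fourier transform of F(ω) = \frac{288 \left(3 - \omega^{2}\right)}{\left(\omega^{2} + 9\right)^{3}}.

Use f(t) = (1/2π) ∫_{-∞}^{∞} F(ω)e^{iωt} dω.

f(t) = 8 t^{2} e^{- 3 \left|{t}\right|}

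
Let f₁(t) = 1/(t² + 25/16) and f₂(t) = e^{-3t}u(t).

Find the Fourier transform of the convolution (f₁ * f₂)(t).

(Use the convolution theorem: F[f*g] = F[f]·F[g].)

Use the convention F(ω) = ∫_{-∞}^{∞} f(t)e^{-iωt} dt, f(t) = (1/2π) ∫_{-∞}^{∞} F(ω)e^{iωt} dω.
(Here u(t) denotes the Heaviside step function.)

F[f₁*f₂](ω) = \frac{4 \pi e^{- \frac{5 \left|{\omega}\right|}{4}}}{5 \left(i \omega + 3\right)}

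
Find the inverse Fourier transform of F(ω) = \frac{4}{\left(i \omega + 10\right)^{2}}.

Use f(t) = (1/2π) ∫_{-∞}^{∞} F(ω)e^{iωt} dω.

f(t) = 4 t e^{- 10 t} u\left(t\right)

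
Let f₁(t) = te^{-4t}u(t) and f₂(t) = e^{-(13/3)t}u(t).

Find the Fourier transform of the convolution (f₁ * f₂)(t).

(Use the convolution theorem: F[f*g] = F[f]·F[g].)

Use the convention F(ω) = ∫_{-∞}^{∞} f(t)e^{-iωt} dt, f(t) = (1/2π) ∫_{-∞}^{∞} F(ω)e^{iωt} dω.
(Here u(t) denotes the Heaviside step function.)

F[f₁*f₂](ω) = \frac{3}{\left(i \omega + 4\right)^{2} \left(3 i \omega + 13\right)}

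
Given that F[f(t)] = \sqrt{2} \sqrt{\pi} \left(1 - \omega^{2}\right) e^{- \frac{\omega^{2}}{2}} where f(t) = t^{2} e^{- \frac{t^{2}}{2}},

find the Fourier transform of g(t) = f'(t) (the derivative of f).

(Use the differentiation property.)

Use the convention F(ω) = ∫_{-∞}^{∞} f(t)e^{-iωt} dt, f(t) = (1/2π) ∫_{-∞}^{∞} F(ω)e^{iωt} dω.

F[g](ω) = \sqrt{2} i \sqrt{\pi} \omega \left(1 - \omega^{2}\right) e^{- \frac{\omega^{2}}{2}}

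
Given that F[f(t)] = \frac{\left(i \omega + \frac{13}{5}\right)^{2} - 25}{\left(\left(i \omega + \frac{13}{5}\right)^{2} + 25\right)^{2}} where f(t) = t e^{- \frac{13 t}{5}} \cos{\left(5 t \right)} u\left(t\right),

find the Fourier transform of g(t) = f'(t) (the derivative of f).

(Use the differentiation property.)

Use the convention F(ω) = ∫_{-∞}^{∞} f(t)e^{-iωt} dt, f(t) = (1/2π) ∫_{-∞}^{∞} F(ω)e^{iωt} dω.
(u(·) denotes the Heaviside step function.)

F[g](ω) = \frac{25 i \omega \left(\left(5 i \omega + 13\right)^{2} - 625\right)}{\left(\left(5 i \omega + 13\right)^{2} + 625\right)^{2}}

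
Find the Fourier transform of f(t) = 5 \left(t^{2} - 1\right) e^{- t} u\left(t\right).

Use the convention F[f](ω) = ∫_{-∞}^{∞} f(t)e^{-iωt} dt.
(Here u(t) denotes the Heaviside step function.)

F(ω) = \frac{5 \left(2 i \omega - \left(i \omega + 1\right)^{3} + 2\right)}{\left(i \omega + 1\right)^{4}}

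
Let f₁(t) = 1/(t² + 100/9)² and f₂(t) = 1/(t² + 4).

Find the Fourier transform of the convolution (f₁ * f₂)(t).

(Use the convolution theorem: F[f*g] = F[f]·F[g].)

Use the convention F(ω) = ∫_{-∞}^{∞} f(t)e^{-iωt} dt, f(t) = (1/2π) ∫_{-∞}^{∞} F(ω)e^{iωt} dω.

F[f₁*f₂](ω) = \frac{9 \pi^{2} \left(10 \left|{\omega}\right| + 3\right) e^{- \frac{16 \left|{\omega}\right|}{3}}}{4000}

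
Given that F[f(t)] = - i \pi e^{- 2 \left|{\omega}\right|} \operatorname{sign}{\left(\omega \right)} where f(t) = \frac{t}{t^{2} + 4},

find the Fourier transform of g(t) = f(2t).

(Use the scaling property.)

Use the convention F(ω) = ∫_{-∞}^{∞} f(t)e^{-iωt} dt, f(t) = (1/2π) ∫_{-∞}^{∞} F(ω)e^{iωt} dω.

F[g](ω) = - \frac{i \pi e^{- \left|{\omega}\right|} \operatorname{sign}{\left(\omega \right)}}{2}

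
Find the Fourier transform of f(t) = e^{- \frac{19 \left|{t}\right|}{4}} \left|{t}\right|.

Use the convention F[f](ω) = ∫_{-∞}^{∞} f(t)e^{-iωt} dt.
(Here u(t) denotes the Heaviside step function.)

F(ω) = \frac{32 \left(361 - 16 \omega^{2}\right)}{\left(16 \omega^{2} + 361\right)^{2}}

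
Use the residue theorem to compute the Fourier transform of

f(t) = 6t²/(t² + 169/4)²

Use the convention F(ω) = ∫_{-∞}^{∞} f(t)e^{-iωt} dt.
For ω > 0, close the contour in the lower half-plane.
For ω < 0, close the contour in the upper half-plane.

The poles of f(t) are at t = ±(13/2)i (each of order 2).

Let g(z) = f(z)e^{-iωz}; for large |z| the factor e^{-iωz} decays in the lower half-plane when ω > 0 and in the upper half-plane when ω < 0.

Case ω > 0 (lower half-plane, clockwise contour ⇒ F(ω) = -2πi·ΣRes):
  Res_{z = - \frac{13 i}{2}} g(z) = \frac{3 i \left(2 - 13 \omega\right) e^{- \frac{13 \omega}{2}}}{26} (pole of order 2)
  F(ω) = -2πi·ΣRes = \frac{3 \pi \left(2 - 13 \omega\right) e^{- \frac{13 \omega}{2}}}{13}

Case ω < 0 (upper half-plane, counterclockwise contour ⇒ F(ω) = +2πi·ΣRes):
  Res_{z = \frac{13 i}{2}} g(z) = \frac{3 i \left(- 13 \omega - 2\right) e^{\frac{13 \omega}{2}}}{26} (pole of order 2)
  F(ω) = 2πi·ΣRes = \frac{3 \pi \left(13 \omega + 2\right) e^{\frac{13 \omega}{2}}}{13}

Both cases combine into a single formula in |ω|:

F(ω) = \frac{3 \pi \left(2 - 13 \left|{\omega}\right|\right) e^{- \frac{13 \left|{\omega}\right|}{2}}}{13}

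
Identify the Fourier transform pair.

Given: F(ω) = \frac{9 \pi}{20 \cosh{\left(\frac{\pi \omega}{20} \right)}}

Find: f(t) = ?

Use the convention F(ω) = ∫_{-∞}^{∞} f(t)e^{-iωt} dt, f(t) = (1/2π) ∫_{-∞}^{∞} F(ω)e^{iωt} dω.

f(t) = \frac{9}{e^{10 t} + e^{- 10 t}}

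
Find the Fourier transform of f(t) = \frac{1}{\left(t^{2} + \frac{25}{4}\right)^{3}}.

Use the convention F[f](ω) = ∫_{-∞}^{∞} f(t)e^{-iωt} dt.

F(ω) = \frac{\pi \left(25 \omega^{2} + 30 \left|{\omega}\right| + 12\right) e^{- \frac{5 \left|{\omega}\right|}{2}}}{3125}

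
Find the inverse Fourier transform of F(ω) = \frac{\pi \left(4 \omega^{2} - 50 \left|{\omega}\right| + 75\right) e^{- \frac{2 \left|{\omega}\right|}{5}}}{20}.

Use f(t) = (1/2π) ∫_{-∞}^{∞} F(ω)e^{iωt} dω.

f(t) = \frac{4 t^{4}}{\left(t^{2} + \frac{4}{25}\right)^{3}}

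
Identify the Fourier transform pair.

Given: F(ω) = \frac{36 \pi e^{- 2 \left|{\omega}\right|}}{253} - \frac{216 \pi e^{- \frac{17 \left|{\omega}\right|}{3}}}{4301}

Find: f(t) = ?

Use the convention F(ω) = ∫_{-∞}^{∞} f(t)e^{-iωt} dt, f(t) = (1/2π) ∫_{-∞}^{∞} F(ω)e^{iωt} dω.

f(t) = \frac{8}{\left(t^{2} + 4\right) \left(t^{2} + \frac{289}{9}\right)}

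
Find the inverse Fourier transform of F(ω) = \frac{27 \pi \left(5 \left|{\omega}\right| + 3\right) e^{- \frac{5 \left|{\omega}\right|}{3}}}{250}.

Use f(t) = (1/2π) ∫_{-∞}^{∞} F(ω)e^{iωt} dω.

f(t) = \frac{3}{\left(t^{2} + \frac{25}{9}\right)^{2}}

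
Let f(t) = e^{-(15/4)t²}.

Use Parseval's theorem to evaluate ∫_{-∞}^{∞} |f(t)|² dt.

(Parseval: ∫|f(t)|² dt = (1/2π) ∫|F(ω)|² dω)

∫|f(t)|² dt = \frac{\sqrt{30} \sqrt{\pi}}{15}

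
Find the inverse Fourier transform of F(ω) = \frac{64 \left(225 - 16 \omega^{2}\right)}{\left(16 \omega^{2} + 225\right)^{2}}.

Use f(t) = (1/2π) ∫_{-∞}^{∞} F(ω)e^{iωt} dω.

f(t) = 2 e^{- \frac{15 \left|{t}\right|}{4}} \left|{t}\right|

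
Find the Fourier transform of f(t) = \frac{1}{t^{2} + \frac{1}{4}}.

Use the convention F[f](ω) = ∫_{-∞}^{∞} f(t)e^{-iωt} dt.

F(ω) = 2 \pi e^{- \frac{\left|{\omega}\right|}{2}}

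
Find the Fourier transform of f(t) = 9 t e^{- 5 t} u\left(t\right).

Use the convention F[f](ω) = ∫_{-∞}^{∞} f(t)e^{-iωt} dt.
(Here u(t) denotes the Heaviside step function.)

F(ω) = \frac{9}{\left(i \omega + 5\right)^{2}}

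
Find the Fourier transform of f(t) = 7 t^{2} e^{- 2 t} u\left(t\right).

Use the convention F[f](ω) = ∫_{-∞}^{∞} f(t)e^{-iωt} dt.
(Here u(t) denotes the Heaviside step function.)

F(ω) = \frac{14}{\left(i \omega + 2\right)^{3}}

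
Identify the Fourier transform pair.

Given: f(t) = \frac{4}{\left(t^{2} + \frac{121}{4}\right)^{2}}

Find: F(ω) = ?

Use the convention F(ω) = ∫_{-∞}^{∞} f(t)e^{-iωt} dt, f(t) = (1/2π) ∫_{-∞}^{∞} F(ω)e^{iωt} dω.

F(ω) = \frac{8 \pi \left(11 \left|{\omega}\right| + 2\right) e^{- \frac{11 \left|{\omega}\right|}{2}}}{1331}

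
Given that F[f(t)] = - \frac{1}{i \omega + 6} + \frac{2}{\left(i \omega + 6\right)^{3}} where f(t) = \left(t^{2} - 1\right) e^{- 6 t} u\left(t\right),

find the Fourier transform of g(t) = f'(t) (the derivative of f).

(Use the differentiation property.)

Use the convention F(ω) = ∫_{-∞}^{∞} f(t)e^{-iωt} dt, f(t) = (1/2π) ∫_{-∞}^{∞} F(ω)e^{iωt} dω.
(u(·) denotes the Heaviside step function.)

F[g](ω) = \frac{i \omega \left(2 i \omega - \left(i \omega + 6\right)^{3} + 12\right)}{\left(i \omega + 6\right)^{4}}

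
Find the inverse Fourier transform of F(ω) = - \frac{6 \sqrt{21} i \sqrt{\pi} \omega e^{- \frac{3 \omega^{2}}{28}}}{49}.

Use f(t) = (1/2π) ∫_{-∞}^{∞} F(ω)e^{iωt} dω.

f(t) = 4 t e^{- \frac{7 t^{2}}{3}}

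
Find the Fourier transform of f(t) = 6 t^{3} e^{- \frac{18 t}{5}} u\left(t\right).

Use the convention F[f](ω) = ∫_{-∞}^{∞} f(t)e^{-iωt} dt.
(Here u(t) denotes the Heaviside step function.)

F(ω) = \frac{22500}{\left(5 i \omega + 18\right)^{4}}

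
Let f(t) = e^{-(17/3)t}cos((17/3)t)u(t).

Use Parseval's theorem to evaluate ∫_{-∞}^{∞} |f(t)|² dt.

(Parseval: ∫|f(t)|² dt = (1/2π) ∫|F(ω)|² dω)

∫|f(t)|² dt = \frac{9}{136}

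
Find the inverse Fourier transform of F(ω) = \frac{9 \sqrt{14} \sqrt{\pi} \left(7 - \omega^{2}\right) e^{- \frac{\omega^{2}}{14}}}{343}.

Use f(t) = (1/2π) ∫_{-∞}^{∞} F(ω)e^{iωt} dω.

f(t) = 9 t^{2} e^{- \frac{7 t^{2}}{2}}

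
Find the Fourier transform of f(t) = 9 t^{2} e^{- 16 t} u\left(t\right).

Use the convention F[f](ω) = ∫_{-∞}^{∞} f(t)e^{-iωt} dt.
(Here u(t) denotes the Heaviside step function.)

F(ω) = \frac{18}{\left(i \omega + 16\right)^{3}}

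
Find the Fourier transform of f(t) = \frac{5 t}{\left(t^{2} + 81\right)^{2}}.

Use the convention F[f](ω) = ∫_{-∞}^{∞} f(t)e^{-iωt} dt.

F(ω) = - \frac{5 i \pi \omega e^{- 9 \left|{\omega}\right|}}{18}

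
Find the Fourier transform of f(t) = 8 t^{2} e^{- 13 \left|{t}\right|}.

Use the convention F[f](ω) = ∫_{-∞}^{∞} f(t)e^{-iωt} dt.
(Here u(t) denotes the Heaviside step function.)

F(ω) = \frac{416 \left(169 - 3 \omega^{2}\right)}{\left(\omega^{2} + 169\right)^{3}}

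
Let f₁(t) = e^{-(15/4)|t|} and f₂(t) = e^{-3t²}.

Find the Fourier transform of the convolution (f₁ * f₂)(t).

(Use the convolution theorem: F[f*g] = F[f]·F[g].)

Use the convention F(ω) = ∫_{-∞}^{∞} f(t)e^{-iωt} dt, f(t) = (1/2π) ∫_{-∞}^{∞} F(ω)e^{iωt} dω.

F[f₁*f₂](ω) = \frac{40 \sqrt{3} \sqrt{\pi} e^{- \frac{\omega^{2}}{12}}}{16 \omega^{2} + 225}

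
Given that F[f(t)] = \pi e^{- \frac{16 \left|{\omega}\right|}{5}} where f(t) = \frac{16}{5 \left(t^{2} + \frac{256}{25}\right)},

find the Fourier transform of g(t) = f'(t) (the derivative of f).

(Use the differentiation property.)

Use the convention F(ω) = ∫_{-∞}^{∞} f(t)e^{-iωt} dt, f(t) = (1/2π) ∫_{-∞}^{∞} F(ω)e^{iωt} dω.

F[g](ω) = i \pi \omega e^{- \frac{16 \left|{\omega}\right|}{5}}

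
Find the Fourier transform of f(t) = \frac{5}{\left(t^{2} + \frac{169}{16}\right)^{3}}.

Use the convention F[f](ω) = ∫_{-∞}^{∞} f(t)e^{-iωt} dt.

F(ω) = \frac{40 \pi \left(169 \omega^{2} + 156 \left|{\omega}\right| + 48\right) e^{- \frac{13 \left|{\omega}\right|}{4}}}{371293}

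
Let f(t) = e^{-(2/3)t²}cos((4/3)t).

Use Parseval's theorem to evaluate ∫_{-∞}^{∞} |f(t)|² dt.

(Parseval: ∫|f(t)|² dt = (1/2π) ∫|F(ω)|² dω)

∫|f(t)|² dt = \frac{\sqrt{3} \sqrt{\pi} \left(1 + e^{\frac{4}{3}}\right)}{4 e^{\frac{4}{3}}}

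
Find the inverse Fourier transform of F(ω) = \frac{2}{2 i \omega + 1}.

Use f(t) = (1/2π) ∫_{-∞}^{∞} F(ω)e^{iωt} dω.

f(t) = e^{- \frac{t}{2}} u\left(t\right)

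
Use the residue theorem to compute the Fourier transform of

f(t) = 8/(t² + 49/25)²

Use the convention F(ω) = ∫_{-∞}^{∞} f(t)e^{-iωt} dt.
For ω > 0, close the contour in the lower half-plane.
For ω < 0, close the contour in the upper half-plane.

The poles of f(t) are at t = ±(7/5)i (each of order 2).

Let g(z) = f(z)e^{-iωz}; for large |z| the factor e^{-iωz} decays in the lower half-plane when ω > 0 and in the upper half-plane when ω < 0.

Case ω > 0 (lower half-plane, clockwise contour ⇒ F(ω) = -2πi·ΣRes):
  Res_{z = - \frac{7 i}{5}} g(z) = \frac{50 i \left(7 \omega + 5\right) e^{- \frac{7 \omega}{5}}}{343} (pole of order 2)
  F(ω) = -2πi·ΣRes = \frac{100 \pi \left(7 \omega + 5\right) e^{- \frac{7 \omega}{5}}}{343}

Case ω < 0 (upper half-plane, counterclockwise contour ⇒ F(ω) = +2πi·ΣRes):
  Res_{z = \frac{7 i}{5}} g(z) = \frac{50 i \left(7 \omega - 5\right) e^{\frac{7 \omega}{5}}}{343} (pole of order 2)
  F(ω) = 2πi·ΣRes = \frac{100 \pi \left(5 - 7 \omega\right) e^{\frac{7 \omega}{5}}}{343}

Both cases combine into a single formula in |ω|:

F(ω) = \frac{100 \pi \left(7 \left|{\omega}\right| + 5\right) e^{- \frac{7 \left|{\omega}\right|}{5}}}{343}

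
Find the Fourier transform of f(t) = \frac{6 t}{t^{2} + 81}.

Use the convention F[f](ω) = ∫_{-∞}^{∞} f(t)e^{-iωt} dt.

F(ω) = - 6 i \pi e^{- 9 \left|{\omega}\right|} \operatorname{sign}{\left(\omega \right)}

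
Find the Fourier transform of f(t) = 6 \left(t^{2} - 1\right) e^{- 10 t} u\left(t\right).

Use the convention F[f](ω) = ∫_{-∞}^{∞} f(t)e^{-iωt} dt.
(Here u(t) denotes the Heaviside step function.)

F(ω) = \frac{6 \left(2 i \omega - \left(i \omega + 10\right)^{3} + 20\right)}{\left(i \omega + 10\right)^{4}}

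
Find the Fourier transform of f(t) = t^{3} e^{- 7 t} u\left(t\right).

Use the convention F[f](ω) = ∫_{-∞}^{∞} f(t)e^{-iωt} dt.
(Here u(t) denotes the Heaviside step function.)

F(ω) = \frac{6}{\left(i \omega + 7\right)^{4}}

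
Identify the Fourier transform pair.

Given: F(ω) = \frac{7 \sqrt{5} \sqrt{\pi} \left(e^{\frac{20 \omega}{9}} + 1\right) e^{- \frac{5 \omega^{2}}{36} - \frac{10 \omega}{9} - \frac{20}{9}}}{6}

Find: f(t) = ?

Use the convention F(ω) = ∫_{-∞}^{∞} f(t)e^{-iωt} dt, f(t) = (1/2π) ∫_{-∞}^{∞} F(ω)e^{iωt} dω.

f(t) = 7 e^{- \frac{9 t^{2}}{5}} \cos{\left(4 t \right)}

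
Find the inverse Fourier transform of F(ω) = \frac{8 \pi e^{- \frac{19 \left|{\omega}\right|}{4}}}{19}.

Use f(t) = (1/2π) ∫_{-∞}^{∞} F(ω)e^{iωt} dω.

f(t) = \frac{2}{t^{2} + \frac{361}{16}}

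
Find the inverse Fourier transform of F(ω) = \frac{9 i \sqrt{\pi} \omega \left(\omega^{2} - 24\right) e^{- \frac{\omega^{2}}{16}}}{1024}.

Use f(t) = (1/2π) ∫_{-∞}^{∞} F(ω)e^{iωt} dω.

f(t) = 9 t^{3} e^{- 4 t^{2}}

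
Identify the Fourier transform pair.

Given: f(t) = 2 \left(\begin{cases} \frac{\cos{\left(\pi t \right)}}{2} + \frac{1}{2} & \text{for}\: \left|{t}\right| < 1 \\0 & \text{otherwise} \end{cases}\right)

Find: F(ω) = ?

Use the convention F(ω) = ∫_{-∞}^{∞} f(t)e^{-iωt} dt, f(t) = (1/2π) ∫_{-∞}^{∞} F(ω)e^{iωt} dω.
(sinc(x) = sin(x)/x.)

F(ω) = - \frac{2 \pi^{2} \operatorname{sinc}{\left(\omega \right)}}{\omega^{2} - \pi^{2}}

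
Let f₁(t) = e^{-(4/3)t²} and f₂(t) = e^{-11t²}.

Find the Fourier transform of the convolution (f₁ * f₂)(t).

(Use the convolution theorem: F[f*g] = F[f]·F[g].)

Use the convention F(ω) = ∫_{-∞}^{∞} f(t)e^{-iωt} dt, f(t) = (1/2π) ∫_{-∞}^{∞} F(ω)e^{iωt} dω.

F[f₁*f₂](ω) = \frac{\sqrt{33} \pi e^{- \frac{37 \omega^{2}}{176}}}{22}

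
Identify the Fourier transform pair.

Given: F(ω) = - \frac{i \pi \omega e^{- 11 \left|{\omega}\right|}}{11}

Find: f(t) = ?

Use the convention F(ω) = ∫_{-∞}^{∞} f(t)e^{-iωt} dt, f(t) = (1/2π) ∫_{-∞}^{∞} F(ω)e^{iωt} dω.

f(t) = \frac{2 t}{\left(t^{2} + 121\right)^{2}}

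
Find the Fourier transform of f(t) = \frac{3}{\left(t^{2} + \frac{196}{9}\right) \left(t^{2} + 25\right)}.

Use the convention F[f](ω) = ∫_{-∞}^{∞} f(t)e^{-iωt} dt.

F(ω) = - \frac{27 \pi e^{- 5 \left|{\omega}\right|}}{145} + \frac{81 \pi e^{- \frac{14 \left|{\omega}\right|}{3}}}{406}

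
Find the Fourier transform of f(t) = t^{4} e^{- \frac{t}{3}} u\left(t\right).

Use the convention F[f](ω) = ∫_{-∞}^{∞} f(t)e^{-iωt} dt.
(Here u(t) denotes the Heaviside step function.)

F(ω) = \frac{5832}{\left(3 i \omega + 1\right)^{5}}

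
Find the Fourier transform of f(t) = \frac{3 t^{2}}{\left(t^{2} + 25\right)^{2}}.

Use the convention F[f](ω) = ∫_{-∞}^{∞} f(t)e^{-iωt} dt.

F(ω) = \frac{3 \pi \left(1 - 5 \left|{\omega}\right|\right) e^{- 5 \left|{\omega}\right|}}{10}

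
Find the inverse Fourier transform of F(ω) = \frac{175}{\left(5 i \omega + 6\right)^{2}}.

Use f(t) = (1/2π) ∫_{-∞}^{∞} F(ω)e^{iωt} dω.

f(t) = 7 t e^{- \frac{6 t}{5}} u\left(t\right)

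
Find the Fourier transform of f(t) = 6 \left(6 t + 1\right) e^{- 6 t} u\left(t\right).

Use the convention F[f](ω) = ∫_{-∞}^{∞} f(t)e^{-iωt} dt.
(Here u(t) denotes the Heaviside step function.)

F(ω) = \frac{6 \left(- i \omega - 12\right)}{\omega^{2} - 12 i \omega - 36}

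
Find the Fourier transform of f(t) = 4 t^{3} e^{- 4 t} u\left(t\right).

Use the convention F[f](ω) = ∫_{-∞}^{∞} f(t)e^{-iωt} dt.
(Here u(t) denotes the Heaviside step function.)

F(ω) = \frac{24}{\left(i \omega + 4\right)^{4}}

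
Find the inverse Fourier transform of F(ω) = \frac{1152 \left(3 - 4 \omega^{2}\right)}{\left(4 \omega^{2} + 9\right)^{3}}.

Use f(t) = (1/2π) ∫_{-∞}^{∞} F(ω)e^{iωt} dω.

f(t) = 4 t^{2} e^{- \frac{3 \left|{t}\right|}{2}}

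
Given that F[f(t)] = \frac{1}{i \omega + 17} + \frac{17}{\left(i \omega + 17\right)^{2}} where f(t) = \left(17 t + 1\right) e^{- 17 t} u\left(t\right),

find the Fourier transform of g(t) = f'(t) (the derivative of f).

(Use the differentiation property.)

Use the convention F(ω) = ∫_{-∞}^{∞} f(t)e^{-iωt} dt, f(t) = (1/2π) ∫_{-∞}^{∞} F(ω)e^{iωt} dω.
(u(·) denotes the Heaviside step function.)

F[g](ω) = \frac{\omega \left(\omega - 34 i\right)}{\omega^{2} - 34 i \omega - 289}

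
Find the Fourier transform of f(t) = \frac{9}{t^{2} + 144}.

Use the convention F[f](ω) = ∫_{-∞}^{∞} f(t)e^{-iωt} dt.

F(ω) = \frac{3 \pi e^{- 12 \left|{\omega}\right|}}{4}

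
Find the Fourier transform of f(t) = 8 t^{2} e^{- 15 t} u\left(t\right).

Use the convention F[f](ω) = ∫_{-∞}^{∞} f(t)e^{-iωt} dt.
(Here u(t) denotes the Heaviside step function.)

F(ω) = \frac{16}{\left(i \omega + 15\right)^{3}}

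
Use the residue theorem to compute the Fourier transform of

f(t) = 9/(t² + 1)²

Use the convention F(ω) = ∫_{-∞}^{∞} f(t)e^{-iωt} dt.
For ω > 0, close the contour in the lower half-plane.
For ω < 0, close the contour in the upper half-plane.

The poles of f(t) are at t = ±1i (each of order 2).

Let g(z) = f(z)e^{-iωz}; for large |z| the factor e^{-iωz} decays in the lower half-plane when ω > 0 and in the upper half-plane when ω < 0.

Case ω > 0 (lower half-plane, clockwise contour ⇒ F(ω) = -2πi·ΣRes):
  Res_{z = - i} g(z) = \frac{9 i \left(\omega + 1\right) e^{- \omega}}{4} (pole of order 2)
  F(ω) = -2πi·ΣRes = \frac{9 \pi \left(\omega + 1\right) e^{- \omega}}{2}

Case ω < 0 (upper half-plane, counterclockwise contour ⇒ F(ω) = +2πi·ΣRes):
  Res_{z = i} g(z) = \frac{9 i \left(\omega - 1\right) e^{\omega}}{4} (pole of order 2)
  F(ω) = 2πi·ΣRes = \frac{9 \pi \left(1 - \omega\right) e^{\omega}}{2}

Both cases combine into a single formula in |ω|:

F(ω) = \frac{9 \pi \left(\left|{\omega}\right| + 1\right) e^{- \left|{\omega}\right|}}{2}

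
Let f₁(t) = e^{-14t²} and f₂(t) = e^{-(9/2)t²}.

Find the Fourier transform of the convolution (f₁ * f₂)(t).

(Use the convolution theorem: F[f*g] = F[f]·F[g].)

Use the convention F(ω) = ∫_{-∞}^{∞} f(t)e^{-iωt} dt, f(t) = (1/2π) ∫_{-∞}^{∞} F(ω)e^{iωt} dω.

F[f₁*f₂](ω) = \frac{\sqrt{7} \pi e^{- \frac{37 \omega^{2}}{504}}}{21}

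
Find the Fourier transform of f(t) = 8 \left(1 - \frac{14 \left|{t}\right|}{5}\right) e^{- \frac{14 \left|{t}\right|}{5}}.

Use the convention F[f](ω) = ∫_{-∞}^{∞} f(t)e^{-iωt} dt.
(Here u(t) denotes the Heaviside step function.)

F(ω) = \frac{56000 \omega^{2}}{\left(25 \omega^{2} + 196\right)^{2}}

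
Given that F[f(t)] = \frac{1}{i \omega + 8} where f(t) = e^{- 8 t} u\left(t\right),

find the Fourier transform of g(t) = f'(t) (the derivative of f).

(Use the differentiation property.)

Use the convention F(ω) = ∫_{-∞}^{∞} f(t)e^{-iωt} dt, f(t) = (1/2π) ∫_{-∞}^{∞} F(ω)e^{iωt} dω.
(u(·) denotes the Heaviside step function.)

F[g](ω) = \frac{\omega}{\omega - 8 i}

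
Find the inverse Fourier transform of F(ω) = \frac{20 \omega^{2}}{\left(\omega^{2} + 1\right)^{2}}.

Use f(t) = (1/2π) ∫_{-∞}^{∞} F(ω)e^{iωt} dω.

f(t) = 5 \left(1 - \left|{t}\right|\right) e^{- \left|{t}\right|}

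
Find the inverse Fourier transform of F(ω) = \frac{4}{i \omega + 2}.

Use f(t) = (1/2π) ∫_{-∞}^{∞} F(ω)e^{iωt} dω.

f(t) = 4 e^{- 2 t} u\left(t\right)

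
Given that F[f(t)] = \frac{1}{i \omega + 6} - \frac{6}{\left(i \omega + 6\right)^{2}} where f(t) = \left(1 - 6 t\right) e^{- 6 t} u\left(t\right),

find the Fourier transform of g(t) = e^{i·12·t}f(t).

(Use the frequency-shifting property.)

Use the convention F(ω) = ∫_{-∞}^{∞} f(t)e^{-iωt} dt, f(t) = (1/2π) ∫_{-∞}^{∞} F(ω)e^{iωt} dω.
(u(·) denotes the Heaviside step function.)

F[g](ω) = \frac{i \left(12 - \omega\right)}{\omega^{2} - 12 \omega \left(2 + i\right) + 108 + 144 i}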